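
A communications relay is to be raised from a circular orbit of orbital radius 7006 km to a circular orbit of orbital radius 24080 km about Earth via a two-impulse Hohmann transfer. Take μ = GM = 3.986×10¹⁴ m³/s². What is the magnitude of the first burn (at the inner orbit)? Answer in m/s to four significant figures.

r₁ = 7006 km = 7.006×10⁶ m.
r₂ = 24080 km = 2.408×10⁷ m.
Transfer ellipse a_t = (r₁ + r₂)/2 = 1.554×10⁷ m.
At r₁: circular v_c1 = √(μ/r₁) = 7543 m/s; transfer-perigee v_p = √[μ(2/r₁ − 1/a_t)] = 9388 m/s.
Δv₁ = v_p − v_c1 = 1846 m/s.

Δv ≈ 1846 m/s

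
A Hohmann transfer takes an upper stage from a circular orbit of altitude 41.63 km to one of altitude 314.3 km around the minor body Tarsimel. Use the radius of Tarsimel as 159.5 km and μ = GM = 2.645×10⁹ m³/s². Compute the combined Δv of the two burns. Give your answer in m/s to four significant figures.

r₁ = 159.5 + 41.63 = 201.13 km = 2.0113×10⁵ m.
r₂ = 159.5 + 314.3 = 473.80 km = 4.7380×10⁵ m.
Transfer ellipse a_t = (r₁ + r₂)/2 = 3.375×10⁵ m.
At r₁: circular v_c1 = √(μ/r₁) = 114.7 m/s; transfer-periapsis v_p = √[μ(2/r₁ − 1/a_t)] = 135.9 m/s.
Δv₁ = v_p − v_c1 = 21.20 m/s.
At r₂: circular v_c2 = √(μ/r₂) = 74.72 m/s; transfer-apoapsis v_a = √[μ(2/r₂ − 1/a_t)] = 57.68 m/s.
Δv₂ = v_c2 − v_a = 17.03 m/s.
Total Δv = Δv₁ + Δv₂ = 38.24 m/s.

Δv_total ≈ 38.24 m/s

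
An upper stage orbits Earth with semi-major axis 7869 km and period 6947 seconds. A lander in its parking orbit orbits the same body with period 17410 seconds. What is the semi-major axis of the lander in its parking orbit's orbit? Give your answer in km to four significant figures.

Kepler's third law: a³ ∝ T², so a₂ = a₁ (T₂/T₁)^(2/3).
T₂/T₁ = 2.506, (T₂/T₁)^(2/3) = 1.845.
a₂ = 7869 × 1.845 = 14520 km.

a₂ ≈ 14520 km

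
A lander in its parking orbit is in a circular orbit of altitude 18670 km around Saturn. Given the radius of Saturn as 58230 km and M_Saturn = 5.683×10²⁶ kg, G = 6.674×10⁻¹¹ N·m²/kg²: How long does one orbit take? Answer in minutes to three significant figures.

μ = GM = 6.674×10⁻¹¹ × 5.683×10²⁶ = 3.793×10¹⁶ m³/s².
r = 58230 + 18670 = 76900 km = 7.6900×10⁷ m.
Kepler's third law: T = 2π√(r³/μ) = 2π√((7.690×10⁷)³ / 3.793×10¹⁶).
r³/μ = 1.199×10⁷ s², so T = 2π × 3.463×10³ = 2.176×10⁴ s.
Converting: 2.176×10⁴ s ÷ 60.00 = 362.6 minutes.

T ≈ 363 minutes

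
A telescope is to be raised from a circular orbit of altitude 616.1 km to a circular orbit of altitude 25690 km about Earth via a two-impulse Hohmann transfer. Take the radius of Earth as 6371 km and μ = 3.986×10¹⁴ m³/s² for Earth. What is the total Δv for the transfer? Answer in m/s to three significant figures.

Δv_total ≈ 3540 m/s

r₁ = 6371 + 616.1 = 6987.1 km = 6.9871×10⁶ m.
r₂ = 6371 + 25690 = 32061 km = 3.2061×10⁷ m.
Transfer ellipse a_t = (r₁ + r₂)/2 = 1.952×10⁷ m.
At r₁: circular v_c1 = √(μ/r₁) = 7553 m/s; transfer-perigee v_p = √[μ(2/r₁ − 1/a_t)] = 9679 m/s.
Δv₁ = v_p − v_c1 = 2126 m/s.
At r₂: circular v_c2 = √(μ/r₂) = 3526 m/s; transfer-apogee v_a = √[μ(2/r₂ − 1/a_t)] = 2109 m/s.
Δv₂ = v_c2 − v_a = 1417 m/s.
Total Δv = Δv₁ + Δv₂ = 3542 m/s.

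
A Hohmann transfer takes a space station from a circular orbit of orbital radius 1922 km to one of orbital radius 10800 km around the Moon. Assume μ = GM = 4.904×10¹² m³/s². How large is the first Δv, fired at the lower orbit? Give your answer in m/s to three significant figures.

Δv ≈ 484 m/s

r₁ = 1922 km = 1.922×10⁶ m.
r₂ = 10800 km = 1.080×10⁷ m.
Transfer ellipse a_t = (r₁ + r₂)/2 = 6.361×10⁶ m.
At r₁: circular v_c1 = √(μ/r₁) = 1597 m/s; transfer-perilune v_p = √[μ(2/r₁ − 1/a_t)] = 2081 m/s.
Δv₁ = v_p − v_c1 = 484.0 m/s.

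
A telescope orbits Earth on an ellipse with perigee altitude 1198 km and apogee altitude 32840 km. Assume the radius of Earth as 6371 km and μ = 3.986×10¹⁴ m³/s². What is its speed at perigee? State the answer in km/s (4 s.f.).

v ≈ 9.396 km/s

r_p = 6371 + 1198 = 7569.0 km = 7.5690×10⁶ m.
r_a = 6371 + 32840 = 39211 km = 3.9211×10⁷ m.
Semi-major axis a = (r_p + r_a)/2 = 23390 km = 2.339×10⁷ m.
Vis-viva: v² = μ(2/r − 1/a) = 3.986×10¹⁴ × (2.642×10⁻⁷ − 4.275×10⁻⁸) = 8.828×10⁷ m²/s².
v = 9396 m/s = 9.396 km/s.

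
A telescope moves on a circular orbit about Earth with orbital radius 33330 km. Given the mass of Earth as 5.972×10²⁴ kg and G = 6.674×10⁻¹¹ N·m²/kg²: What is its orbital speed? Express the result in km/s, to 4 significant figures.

μ = GM = 6.674×10⁻¹¹ × 5.972×10²⁴ = 3.986×10¹⁴ m³/s².
r = 33330 km = 3.333×10⁷ m.
For a circular orbit v = √(μ/r) = √(3.986×10¹⁴ / 3.333×10⁷) = √(1.196×10⁷) = 3458 m/s.
That is 3.458 km/s.

v ≈ 3.458 km/s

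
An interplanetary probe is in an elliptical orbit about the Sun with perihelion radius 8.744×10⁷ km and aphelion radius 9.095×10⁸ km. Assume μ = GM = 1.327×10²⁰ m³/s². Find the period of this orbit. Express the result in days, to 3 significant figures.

Semi-major axis a = (r_p + r_a)/2 = (8.7440×10⁷ + 9.0950×10⁸)/2 = 4.9847×10⁸ km = 4.985×10¹¹ m.
By Kepler's third law T = 2π√(a³/μ) = 2π × 3.055×10⁷ = 1.920×10⁸ s.
= 2222 days.

T ≈ 2220 days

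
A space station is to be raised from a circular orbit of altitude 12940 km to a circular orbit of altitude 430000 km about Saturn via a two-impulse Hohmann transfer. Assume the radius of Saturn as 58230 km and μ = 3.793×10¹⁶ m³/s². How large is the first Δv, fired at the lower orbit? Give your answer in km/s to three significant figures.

Δv ≈ 7.41 km/s

r₁ = 58230 + 12940 = 71170 km = 7.1170×10⁷ m.
r₂ = 58230 + 430000 = 488230 km = 4.8823×10⁸ m.
Transfer ellipse a_t = (r₁ + r₂)/2 = 2.797×10⁸ m.
At r₁: circular v_c1 = √(μ/r₁) = 23090 m/s; transfer-perikrone v_p = √[μ(2/r₁ − 1/a_t)] = 30500 m/s.
Δv₁ = v_p − v_c1 = 7415 m/s.
= 7.415 km/s.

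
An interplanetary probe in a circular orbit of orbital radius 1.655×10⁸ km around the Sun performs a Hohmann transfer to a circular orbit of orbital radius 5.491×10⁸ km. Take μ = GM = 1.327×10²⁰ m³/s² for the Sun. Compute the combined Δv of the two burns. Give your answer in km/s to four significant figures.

Δv_total ≈ 11.75 km/s

r₁ = 1.655×10⁸ km = 1.655×10¹¹ m.
r₂ = 5.491×10⁸ km = 5.491×10¹¹ m.
Transfer ellipse a_t = (r₁ + r₂)/2 = 3.573×10¹¹ m.
At r₁: circular v_c1 = √(μ/r₁) = 28320 m/s; transfer-perihelion v_p = √[μ(2/r₁ − 1/a_t)] = 35100 m/s.
Δv₁ = v_p − v_c1 = 6787 m/s.
At r₂: circular v_c2 = √(μ/r₂) = 15550 m/s; transfer-aphelion v_a = √[μ(2/r₂ − 1/a_t)] = 10580 m/s.
Δv₂ = v_c2 − v_a = 4966 m/s.
Total Δv = Δv₁ + Δv₂ = 11750 m/s = 11.75 km/s.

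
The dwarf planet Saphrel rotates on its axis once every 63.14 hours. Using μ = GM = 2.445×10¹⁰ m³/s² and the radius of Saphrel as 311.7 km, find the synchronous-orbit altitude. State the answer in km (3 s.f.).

h_sync ≈ 2860 km

T = 63.14 hours = 2.273×10⁵ s.
A synchronous orbit has period T, so by Kepler's third law a = (μT²/4π²)^(1/3).
μT²/4π² = 2.445×10¹⁰ × (2.273×10⁵)² / 39.48 = 3.200×10¹⁹ m³.
a = 3.175×10⁶ m = 3174.8 km.
Altitude h = a − R = 3174.8 − 311.7 = 2863.1 km.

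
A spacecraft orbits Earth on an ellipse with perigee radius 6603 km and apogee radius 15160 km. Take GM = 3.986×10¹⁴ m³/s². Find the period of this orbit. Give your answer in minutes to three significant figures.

Semi-major axis a = (r_p + r_a)/2 = (6603.0 + 15160)/2 = 10882 km = 1.088×10⁷ m.
By Kepler's third law T = 2π√(a³/μ) = 2π × 1.798×10³ = 1.130×10⁴ s.
= 188.3 minutes.

T ≈ 188 minutes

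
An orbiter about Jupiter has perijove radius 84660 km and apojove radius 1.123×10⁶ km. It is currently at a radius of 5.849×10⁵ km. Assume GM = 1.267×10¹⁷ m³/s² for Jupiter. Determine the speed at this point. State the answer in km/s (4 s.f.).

v ≈ 14.95 km/s

Semi-major axis a = (r_p + r_a)/2 = 6.0383×10⁵ km = 6.038×10⁸ m.
Vis-viva: v² = μ(2/r − 1/a) = 1.267×10¹⁷ × (3.419×10⁻⁹ − 1.656×10⁻⁹) = 2.234×10⁸ m²/s².
v = 14950 m/s = 14.95 km/s.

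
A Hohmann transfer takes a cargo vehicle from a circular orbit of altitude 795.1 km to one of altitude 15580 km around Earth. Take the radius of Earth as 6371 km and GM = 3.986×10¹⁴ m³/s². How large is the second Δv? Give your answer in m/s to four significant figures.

r₁ = 6371 + 795.1 = 7166.1 km = 7.1661×10⁶ m.
r₂ = 6371 + 15580 = 21951 km = 2.1951×10⁷ m.
Transfer ellipse a_t = (r₁ + r₂)/2 = 1.456×10⁷ m.
At r₁: circular v_c1 = √(μ/r₁) = 7458 m/s; transfer-perigee v_p = √[μ(2/r₁ − 1/a_t)] = 9158 m/s.
At r₂: circular v_c2 = √(μ/r₂) = 4261 m/s; transfer-apogee v_a = √[μ(2/r₂ − 1/a_t)] = 2990 m/s.
Δv₂ = v_c2 − v_a = 1272 m/s.

Δv ≈ 1272 m/s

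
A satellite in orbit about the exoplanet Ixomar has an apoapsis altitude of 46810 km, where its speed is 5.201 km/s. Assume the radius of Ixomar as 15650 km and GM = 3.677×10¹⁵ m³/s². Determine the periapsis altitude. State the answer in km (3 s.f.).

r_a = 15650 + 46810 = 62460 km = 6.246×10⁷ m.
Specific energy ε = v²/2 − μ/r = -4.534×10⁷ J/kg, so a = −μ/(2ε) = 4.055×10⁷ m.
The apsides satisfy r_p + r_a = 2a, so the periapsis radius is 2a − r_a = 1.863×10⁷ m = 18630 km.
Periapsis altitude = 18630 − 15650 = 2980.4 km.

periapsis altitude ≈ 2980 km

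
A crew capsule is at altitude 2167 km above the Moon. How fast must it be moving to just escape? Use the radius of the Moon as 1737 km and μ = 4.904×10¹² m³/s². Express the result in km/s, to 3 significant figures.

v_esc ≈ 1.59 km/s

r = 1737 + 2167 = 3904.0 km = 3.9040×10⁶ m.
Escape speed v_esc = √(2μ/r) = √(2 × 4.904×10¹² / 3.904×10⁶) = √(2.512×10⁶) = 1585 m/s.
= 1.585 km/s.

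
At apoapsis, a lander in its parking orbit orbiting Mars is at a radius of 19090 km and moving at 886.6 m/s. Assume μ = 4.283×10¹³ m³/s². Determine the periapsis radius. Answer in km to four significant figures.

r_a = 1.909×10⁷ m.
Specific energy ε = v²/2 − μ/r = -1.851×10⁶ J/kg, so a = −μ/(2ε) = 1.157×10⁷ m.
The apsides satisfy r_p + r_a = 2a, so the periapsis radius is 2a − r_a = 4.054×10⁶ m = 4054.4 km.

periapsis radius ≈ 4054 km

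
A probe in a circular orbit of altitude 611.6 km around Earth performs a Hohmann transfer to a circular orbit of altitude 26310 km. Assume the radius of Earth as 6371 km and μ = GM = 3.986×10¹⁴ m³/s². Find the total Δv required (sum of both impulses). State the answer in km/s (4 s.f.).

r₁ = 6371 + 611.6 = 6982.6 km = 6.9826×10⁶ m.
r₂ = 6371 + 26310 = 32681 km = 3.2681×10⁷ m.
Transfer ellipse a_t = (r₁ + r₂)/2 = 1.983×10⁷ m.
At r₁: circular v_c1 = √(μ/r₁) = 7555 m/s; transfer-perigee v_p = √[μ(2/r₁ − 1/a_t)] = 9699 m/s.
Δv₁ = v_p − v_c1 = 2144 m/s.
At r₂: circular v_c2 = √(μ/r₂) = 3492 m/s; transfer-apogee v_a = √[μ(2/r₂ − 1/a_t)] = 2072 m/s.
Δv₂ = v_c2 − v_a = 1420 m/s.
Total Δv = Δv₁ + Δv₂ = 3564 m/s = 3.564 km/s.

Δv_total ≈ 3.564 km/s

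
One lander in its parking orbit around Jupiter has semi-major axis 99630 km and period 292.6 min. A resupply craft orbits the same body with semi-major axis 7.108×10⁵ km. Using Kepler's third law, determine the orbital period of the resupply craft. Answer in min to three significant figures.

T₂ ≈ 5580 min

Kepler's third law: T² ∝ a³, so T₂ = T₁ (a₂/a₁)^(3/2).
a₂/a₁ = 7.134, (a₂/a₁)^(3/2) = 19.06.
T₂ = 292.6 × 19.06 = 5576 min.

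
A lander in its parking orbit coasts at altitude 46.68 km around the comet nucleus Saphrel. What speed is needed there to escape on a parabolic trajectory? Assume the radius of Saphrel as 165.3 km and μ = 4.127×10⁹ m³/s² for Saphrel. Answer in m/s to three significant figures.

v_esc ≈ 197 m/s

r = 165.3 + 46.68 = 211.98 km = 2.1198×10⁵ m.
Escape speed v_esc = √(2μ/r) = √(2 × 4.127×10⁹ / 2.120×10⁵) = √(3.894×10⁴) = 197.3 m/s.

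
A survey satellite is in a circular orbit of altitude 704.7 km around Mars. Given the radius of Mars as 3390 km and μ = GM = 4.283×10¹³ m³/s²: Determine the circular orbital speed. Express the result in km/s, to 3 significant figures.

v ≈ 3.23 km/s

r = 3390 + 704.7 = 4094.7 km = 4.0947×10⁶ m.
For a circular orbit v = √(μ/r) = √(4.283×10¹³ / 4.095×10⁶) = √(1.046×10⁷) = 3234 m/s.
That is 3.234 km/s.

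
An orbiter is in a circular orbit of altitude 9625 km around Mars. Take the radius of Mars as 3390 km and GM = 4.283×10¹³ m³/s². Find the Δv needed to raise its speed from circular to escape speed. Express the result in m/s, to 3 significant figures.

Δv ≈ 751 m/s

r = 3390 + 9625 = 13015 km = 1.3015×10⁷ m.
Circular speed v_c = √(μ/r) = 1814 m/s.
Escape speed v_esc = √(2μ/r) = √2 × v_c = 2565 m/s.
Δv = v_esc − v_c = 751.4 m/s.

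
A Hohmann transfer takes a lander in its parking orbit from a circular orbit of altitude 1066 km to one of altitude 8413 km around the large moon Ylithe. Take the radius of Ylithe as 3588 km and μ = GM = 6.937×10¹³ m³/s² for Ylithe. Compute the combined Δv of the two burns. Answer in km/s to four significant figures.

Δv_total ≈ 1.381 km/s

r₁ = 3588 + 1066 = 4654.0 km = 4.6540×10⁶ m.
r₂ = 3588 + 8413 = 12001 km = 1.2001×10⁷ m.
Transfer ellipse a_t = (r₁ + r₂)/2 = 8.328×10⁶ m.
At r₁: circular v_c1 = √(μ/r₁) = 3861 m/s; transfer-periapsis v_p = √[μ(2/r₁ − 1/a_t)] = 4635 m/s.
Δv₁ = v_p − v_c1 = 774.0 m/s.
At r₂: circular v_c2 = √(μ/r₂) = 2404 m/s; transfer-apoapsis v_a = √[μ(2/r₂ − 1/a_t)] = 1797 m/s.
Δv₂ = v_c2 − v_a = 606.9 m/s.
Total Δv = Δv₁ + Δv₂ = 1381 m/s = 1.381 km/s.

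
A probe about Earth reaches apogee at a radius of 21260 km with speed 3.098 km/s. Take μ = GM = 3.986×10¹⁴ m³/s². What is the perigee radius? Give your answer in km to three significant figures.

perigee radius ≈ 7310 km

r_a = 2.126×10⁷ m.
Specific energy ε = v²/2 − μ/r = -1.395×10⁷ J/kg, so a = −μ/(2ε) = 1.429×10⁷ m.
The apsides satisfy r_p + r_a = 2a, so the perigee radius is 2a − r_a = 7.313×10⁶ m = 7313.4 km.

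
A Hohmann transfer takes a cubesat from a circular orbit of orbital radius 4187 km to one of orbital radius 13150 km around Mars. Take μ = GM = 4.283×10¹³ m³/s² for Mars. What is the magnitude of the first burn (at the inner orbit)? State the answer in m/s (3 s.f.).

r₁ = 4187 km = 4.187×10⁶ m.
r₂ = 13150 km = 1.315×10⁷ m.
Transfer ellipse a_t = (r₁ + r₂)/2 = 8.668×10⁶ m.
At r₁: circular v_c1 = √(μ/r₁) = 3198 m/s; transfer-periapsis v_p = √[μ(2/r₁ − 1/a_t)] = 3939 m/s.
Δv₁ = v_p − v_c1 = 740.9 m/s.

Δv ≈ 741 m/s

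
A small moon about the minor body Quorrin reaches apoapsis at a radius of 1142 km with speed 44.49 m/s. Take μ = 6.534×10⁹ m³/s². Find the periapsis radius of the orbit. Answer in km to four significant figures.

periapsis radius ≈ 238.9 km

r_a = 1.142×10⁶ m.
Specific energy ε = v²/2 − μ/r = -4.732×10³ J/kg, so a = −μ/(2ε) = 6.904×10⁵ m.
The apsides satisfy r_p + r_a = 2a, so the periapsis radius is 2a − r_a = 2.389×10⁵ m = 238.85 km.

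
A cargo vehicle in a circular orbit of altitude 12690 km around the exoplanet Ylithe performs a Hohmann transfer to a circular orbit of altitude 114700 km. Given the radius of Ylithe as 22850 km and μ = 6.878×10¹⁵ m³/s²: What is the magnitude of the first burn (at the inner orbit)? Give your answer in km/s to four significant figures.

r₁ = 22850 + 12690 = 35540 km = 3.5540×10⁷ m.
r₂ = 22850 + 114700 = 137550 km = 1.3755×10⁸ m.
Transfer ellipse a_t = (r₁ + r₂)/2 = 8.654×10⁷ m.
At r₁: circular v_c1 = √(μ/r₁) = 13910 m/s; transfer-periapsis v_p = √[μ(2/r₁ − 1/a_t)] = 17540 m/s.
Δv₁ = v_p − v_c1 = 3627 m/s.
= 3.627 km/s.

Δv ≈ 3.627 km/s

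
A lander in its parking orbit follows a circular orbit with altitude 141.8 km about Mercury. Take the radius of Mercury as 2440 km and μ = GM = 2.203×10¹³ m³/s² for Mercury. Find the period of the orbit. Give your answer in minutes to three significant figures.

r = 2440 + 141.8 = 2581.8 km = 2.5818×10⁶ m.
Kepler's third law: T = 2π√(r³/μ) = 2π√((2.582×10⁶)³ / 2.203×10¹³).
r³/μ = 7.812×10⁵ s², so T = 2π × 8.838×10² = 5.553×10³ s.
Converting: 5.553×10³ s ÷ 60.00 = 92.56 minutes.

T ≈ 92.6 minutes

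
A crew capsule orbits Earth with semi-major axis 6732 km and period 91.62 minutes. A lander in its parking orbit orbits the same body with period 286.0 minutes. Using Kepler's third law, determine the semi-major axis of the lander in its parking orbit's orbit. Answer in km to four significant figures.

a₂ ≈ 14380 km

Kepler's third law: a³ ∝ T², so a₂ = a₁ (T₂/T₁)^(2/3).
T₂/T₁ = 3.122, (T₂/T₁)^(2/3) = 2.136.
a₂ = 6732 × 2.136 = 14380 km.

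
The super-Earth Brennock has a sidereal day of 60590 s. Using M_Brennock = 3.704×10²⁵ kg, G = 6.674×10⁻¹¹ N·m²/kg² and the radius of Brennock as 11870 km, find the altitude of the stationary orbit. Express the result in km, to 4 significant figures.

μ = GM = 6.674×10⁻¹¹ × 3.704×10²⁵ = 2.472×10¹⁵ m³/s².
A synchronous orbit has period T, so by Kepler's third law a = (μT²/4π²)^(1/3).
μT²/4π² = 2.472×10¹⁵ × (6.059×10⁴)² / 39.48 = 2.299×10²³ m³.
a = 6.126×10⁷ m = 61259 km.
Altitude h = a − R = 61259 − 11870 = 49389 km.

h_sync ≈ 49390 km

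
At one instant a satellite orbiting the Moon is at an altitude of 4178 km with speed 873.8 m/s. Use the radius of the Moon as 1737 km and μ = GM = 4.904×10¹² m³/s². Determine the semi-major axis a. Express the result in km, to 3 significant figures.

a ≈ 5480 km

r = 1737 + 4178 = 5915.0 km = 5.915×10⁶ m.
Specific orbital energy ε = v²/2 − μ/r = (873.8)²/2 − 4.904×10¹²/5.915×10⁶ = -4.473×10⁵ J/kg.
Since ε = −μ/(2a), a = −μ/(2ε) = 5.482×10⁶ m = 5481.6 km.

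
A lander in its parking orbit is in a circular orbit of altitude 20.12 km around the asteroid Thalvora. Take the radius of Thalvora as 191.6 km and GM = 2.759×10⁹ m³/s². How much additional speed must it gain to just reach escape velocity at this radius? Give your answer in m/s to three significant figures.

Δv ≈ 47.3 m/s

r = 191.6 + 20.12 = 211.72 km = 2.1172×10⁵ m.
Circular speed v_c = √(μ/r) = 114.2 m/s.
Escape speed v_esc = √(2μ/r) = √2 × v_c = 161.4 m/s.
Δv = v_esc − v_c = 47.28 m/s.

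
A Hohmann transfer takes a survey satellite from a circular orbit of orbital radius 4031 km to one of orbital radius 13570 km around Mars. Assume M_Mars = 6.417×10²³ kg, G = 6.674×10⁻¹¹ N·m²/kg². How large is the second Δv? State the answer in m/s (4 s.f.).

Δv ≈ 574.2 m/s

μ = GM = 6.674×10⁻¹¹ × 6.417×10²³ = 4.283×10¹³ m³/s².
r₁ = 4031 km = 4.031×10⁶ m.
r₂ = 13570 km = 1.357×10⁷ m.
Transfer ellipse a_t = (r₁ + r₂)/2 = 8.800×10⁶ m.
At r₁: circular v_c1 = √(μ/r₁) = 3260 m/s; transfer-periapsis v_p = √[μ(2/r₁ − 1/a_t)] = 4048 m/s.
At r₂: circular v_c2 = √(μ/r₂) = 1777 m/s; transfer-apoapsis v_a = √[μ(2/r₂ − 1/a_t)] = 1202 m/s.
Δv₂ = v_c2 − v_a = 574.2 m/s.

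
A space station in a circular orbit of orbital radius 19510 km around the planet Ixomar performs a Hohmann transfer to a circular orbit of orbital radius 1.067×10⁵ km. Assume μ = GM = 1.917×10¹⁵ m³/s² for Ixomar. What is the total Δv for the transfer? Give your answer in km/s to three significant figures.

r₁ = 19510 km = 1.951×10⁷ m.
r₂ = 1.067×10⁵ km = 1.067×10⁸ m.
Transfer ellipse a_t = (r₁ + r₂)/2 = 6.310×10⁷ m.
At r₁: circular v_c1 = √(μ/r₁) = 9912 m/s; transfer-periapsis v_p = √[μ(2/r₁ − 1/a_t)] = 12890 m/s.
Δv₁ = v_p − v_c1 = 2977 m/s.
At r₂: circular v_c2 = √(μ/r₂) = 4239 m/s; transfer-apoapsis v_a = √[μ(2/r₂ − 1/a_t)] = 2357 m/s.
Δv₂ = v_c2 − v_a = 1882 m/s.
Total Δv = Δv₁ + Δv₂ = 4859 m/s = 4.859 km/s.

Δv_total ≈ 4.86 km/s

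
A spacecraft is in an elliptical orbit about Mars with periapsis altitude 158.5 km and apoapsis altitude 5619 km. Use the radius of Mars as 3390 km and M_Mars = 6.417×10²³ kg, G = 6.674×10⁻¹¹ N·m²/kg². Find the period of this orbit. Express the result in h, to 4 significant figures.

T ≈ 4.196 h

μ = GM = 6.674×10⁻¹¹ × 6.417×10²³ = 4.283×10¹³ m³/s².
r_p = 3390 + 158.5 = 3548.5 km = 3.5485×10⁶ m.
r_a = 3390 + 5619 = 9009.0 km = 9.0090×10⁶ m.
Semi-major axis a = (r_p + r_a)/2 = (3548.5 + 9009.0)/2 = 6278.8 km = 6.279×10⁶ m.
By Kepler's third law T = 2π√(a³/μ) = 2π × 2.404×10³ = 1.511×10⁴ s.
= 4.196 h.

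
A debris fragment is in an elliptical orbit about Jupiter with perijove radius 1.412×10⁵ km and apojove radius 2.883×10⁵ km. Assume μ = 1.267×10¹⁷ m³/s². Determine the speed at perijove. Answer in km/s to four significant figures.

v ≈ 34.71 km/s

Semi-major axis a = (r_p + r_a)/2 = 2.1475×10⁵ km = 2.148×10⁸ m.
Vis-viva: v² = μ(2/r − 1/a) = 1.267×10¹⁷ × (1.416×10⁻⁸ − 4.657×10⁻⁹) = 1.205×10⁹ m²/s².
v = 34710 m/s = 34.71 km/s.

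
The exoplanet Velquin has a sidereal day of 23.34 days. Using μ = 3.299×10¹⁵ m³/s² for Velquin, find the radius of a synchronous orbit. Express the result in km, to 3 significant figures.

T = 23.34 days = 2.017×10⁶ s.
A synchronous orbit has period T, so by Kepler's third law a = (μT²/4π²)^(1/3).
μT²/4π² = 3.299×10¹⁵ × (2.017×10⁶)² / 39.48 = 3.398×10²⁶ m³.
a = 6.978×10⁸ m = 6.9783×10⁵ km.

r_sync ≈ 6.98×10⁵ km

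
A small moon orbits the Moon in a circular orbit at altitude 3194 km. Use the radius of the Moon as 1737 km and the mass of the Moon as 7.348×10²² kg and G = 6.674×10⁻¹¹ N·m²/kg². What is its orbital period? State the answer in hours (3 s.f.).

T ≈ 8.63 hours

μ = GM = 6.674×10⁻¹¹ × 7.348×10²² = 4.904×10¹² m³/s².
r = 1737 + 3194 = 4931.0 km = 4.9310×10⁶ m.
Kepler's third law: T = 2π√(r³/μ) = 2π√((4.931×10⁶)³ / 4.904×10¹²).
r³/μ = 2.445×10⁷ s², so T = 2π × 4.945×10³ = 3.107×10⁴ s.
Converting: 3.107×10⁴ s ÷ 3600 = 8.630 hours.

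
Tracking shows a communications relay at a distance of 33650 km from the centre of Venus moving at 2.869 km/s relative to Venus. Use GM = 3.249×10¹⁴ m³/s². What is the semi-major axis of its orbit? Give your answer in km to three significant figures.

r = 3.365×10⁷ m.
Specific orbital energy ε = v²/2 − μ/r = (2869)²/2 − 3.249×10¹⁴/3.365×10⁷ = -5.540×10⁶ J/kg.
Since ε = −μ/(2a), a = −μ/(2ε) = 2.932×10⁷ m = 29325 km.

a ≈ 29300 km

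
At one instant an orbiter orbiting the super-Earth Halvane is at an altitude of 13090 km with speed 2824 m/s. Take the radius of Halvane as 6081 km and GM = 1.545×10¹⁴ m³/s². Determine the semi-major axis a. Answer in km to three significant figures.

a ≈ 19000 km

r = 6081 + 13090 = 19171 km = 1.917×10⁷ m.
Vis-viva rearranged: 1/a = 2/r − v²/μ = 1.043×10⁻⁷ − 5.162×10⁻⁸ = 5.271×10⁻⁸ m⁻¹.
a = 1.897×10⁷ m = 18973 km.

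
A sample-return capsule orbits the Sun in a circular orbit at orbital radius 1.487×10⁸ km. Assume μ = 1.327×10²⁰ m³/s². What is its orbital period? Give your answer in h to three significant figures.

r = 1.487×10⁸ km = 1.487×10¹¹ m.
Kepler's third law: T = 2π√(r³/μ) = 2π√((1.487×10¹¹)³ / 1.327×10²⁰).
r³/μ = 2.478×10¹³ s², so T = 2π × 4.978×10⁶ = 3.128×10⁷ s.
Converting: 3.128×10⁷ s ÷ 3600 = 8688 h.

T ≈ 8690 h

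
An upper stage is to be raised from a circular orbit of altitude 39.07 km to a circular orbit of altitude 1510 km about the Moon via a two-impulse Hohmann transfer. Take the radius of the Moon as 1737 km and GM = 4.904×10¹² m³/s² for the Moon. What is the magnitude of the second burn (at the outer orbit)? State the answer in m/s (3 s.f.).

Δv ≈ 195 m/s

r₁ = 1737 + 39.07 = 1776.1 km = 1.7761×10⁶ m.
r₂ = 1737 + 1510 = 3247.0 km = 3.2470×10⁶ m.
Transfer ellipse a_t = (r₁ + r₂)/2 = 2.512×10⁶ m.
At r₁: circular v_c1 = √(μ/r₁) = 1662 m/s; transfer-perilune v_p = √[μ(2/r₁ − 1/a_t)] = 1889 m/s.
At r₂: circular v_c2 = √(μ/r₂) = 1229 m/s; transfer-apolune v_a = √[μ(2/r₂ − 1/a_t)] = 1033 m/s.
Δv₂ = v_c2 − v_a = 195.5 m/s.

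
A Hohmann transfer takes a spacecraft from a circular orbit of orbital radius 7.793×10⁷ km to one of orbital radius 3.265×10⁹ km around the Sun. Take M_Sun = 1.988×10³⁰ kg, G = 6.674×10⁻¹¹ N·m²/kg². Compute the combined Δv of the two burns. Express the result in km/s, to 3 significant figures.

μ = GM = 6.674×10⁻¹¹ × 1.988×10³⁰ = 1.327×10²⁰ m³/s².
r₁ = 7.793×10⁷ km = 7.793×10¹⁰ m.
r₂ = 3.265×10⁹ km = 3.265×10¹² m.
Transfer ellipse a_t = (r₁ + r₂)/2 = 1.671×10¹² m.
At r₁: circular v_c1 = √(μ/r₁) = 41260 m/s; transfer-perihelion v_p = √[μ(2/r₁ − 1/a_t)] = 57670 m/s.
Δv₁ = v_p − v_c1 = 16410 m/s.
At r₂: circular v_c2 = √(μ/r₂) = 6375 m/s; transfer-aphelion v_a = √[μ(2/r₂ − 1/a_t)] = 1376 m/s.
Δv₂ = v_c2 − v_a = 4998 m/s.
Total Δv = Δv₁ + Δv₂ = 21410 m/s = 21.41 km/s.

Δv_total ≈ 21.4 km/s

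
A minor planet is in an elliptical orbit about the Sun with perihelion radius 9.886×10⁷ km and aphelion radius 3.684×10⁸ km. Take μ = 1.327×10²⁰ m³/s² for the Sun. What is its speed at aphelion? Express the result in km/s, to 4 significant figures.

Semi-major axis a = (r_p + r_a)/2 = 2.3363×10⁸ km = 2.336×10¹¹ m.
Vis-viva: v² = μ(2/r − 1/a) = 1.327×10²⁰ × (5.429×10⁻¹² − 4.280×10⁻¹²) = 1.524×10⁸ m²/s².
v = 12350 m/s = 12.35 km/s.

v ≈ 12.35 km/s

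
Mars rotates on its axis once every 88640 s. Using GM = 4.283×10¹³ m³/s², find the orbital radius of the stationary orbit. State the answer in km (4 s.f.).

r_sync ≈ 20430 km

A synchronous orbit has period T, so by Kepler's third law a = (μT²/4π²)^(1/3).
μT²/4π² = 4.283×10¹³ × (8.864×10⁴)² / 39.48 = 8.524×10²¹ m³.
a = 2.043×10⁷ m = 20428 km.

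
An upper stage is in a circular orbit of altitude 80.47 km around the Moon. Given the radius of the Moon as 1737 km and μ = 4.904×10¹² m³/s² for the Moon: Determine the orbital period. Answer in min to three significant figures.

r = 1737 + 80.47 = 1817.5 km = 1.8175×10⁶ m.
Kepler's third law: T = 2π√(r³/μ) = 2π√((1.817×10⁶)³ / 4.904×10¹²).
r³/μ = 1.224×10⁶ s², so T = 2π × 1.106×10³ = 6.952×10³ s.
Converting: 6.952×10³ s ÷ 60.00 = 115.9 min.

T ≈ 116 min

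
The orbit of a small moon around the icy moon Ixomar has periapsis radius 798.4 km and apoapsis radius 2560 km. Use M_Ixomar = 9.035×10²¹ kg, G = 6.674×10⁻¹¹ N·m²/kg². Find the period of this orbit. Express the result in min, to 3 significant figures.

μ = GM = 6.674×10⁻¹¹ × 9.035×10²¹ = 6.030×10¹¹ m³/s².
Semi-major axis a = (r_p + r_a)/2 = (798.40 + 2560.0)/2 = 1679.2 km = 1.679×10⁶ m.
By Kepler's third law T = 2π√(a³/μ) = 2π × 2.802×10³ = 1.761×10⁴ s.
= 293.4 min.

T ≈ 293 min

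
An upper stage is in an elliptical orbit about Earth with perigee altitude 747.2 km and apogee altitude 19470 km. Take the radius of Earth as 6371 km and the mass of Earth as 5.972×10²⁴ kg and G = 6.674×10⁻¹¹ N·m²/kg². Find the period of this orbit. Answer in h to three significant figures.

μ = GM = 6.674×10⁻¹¹ × 5.972×10²⁴ = 3.986×10¹⁴ m³/s².
r_p = 6371 + 747.2 = 7118.2 km = 7.1182×10⁶ m.
r_a = 6371 + 19470 = 25841 km = 2.5841×10⁷ m.
Semi-major axis a = (r_p + r_a)/2 = (7118.2 + 25841)/2 = 16480 km = 1.648×10⁷ m.
By Kepler's third law T = 2π√(a³/μ) = 2π × 3.351×10³ = 2.105×10⁴ s.
= 5.848 h.

T ≈ 5.85 h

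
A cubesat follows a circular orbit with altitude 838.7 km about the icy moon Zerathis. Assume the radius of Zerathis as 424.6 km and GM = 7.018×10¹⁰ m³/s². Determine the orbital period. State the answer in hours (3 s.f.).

T ≈ 9.35 hours

r = 424.6 + 838.7 = 1263.3 km = 1.2633×10⁶ m.
Kepler's third law: T = 2π√(r³/μ) = 2π√((1.263×10⁶)³ / 7.018×10¹⁰).
r³/μ = 2.873×10⁷ s², so T = 2π × 5.360×10³ = 3.368×10⁴ s.
Converting: 3.368×10⁴ s ÷ 3600 = 9.355 hours.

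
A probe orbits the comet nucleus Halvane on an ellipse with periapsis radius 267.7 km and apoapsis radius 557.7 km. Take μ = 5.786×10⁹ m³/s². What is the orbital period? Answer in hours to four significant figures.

T ≈ 6.083 hours

Semi-major axis a = (r_p + r_a)/2 = (267.70 + 557.70)/2 = 412.70 km = 4.127×10⁵ m.
By Kepler's third law T = 2π√(a³/μ) = 2π × 3.485×10³ = 2.190×10⁴ s.
= 6.083 hours.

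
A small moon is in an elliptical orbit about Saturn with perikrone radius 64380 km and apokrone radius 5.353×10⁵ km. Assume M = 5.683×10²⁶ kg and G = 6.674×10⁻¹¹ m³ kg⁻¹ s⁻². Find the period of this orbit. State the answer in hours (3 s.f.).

T ≈ 46.5 hours

μ = GM = 6.674×10⁻¹¹ × 5.683×10²⁶ = 3.793×10¹⁶ m³/s².
Semi-major axis a = (r_p + r_a)/2 = (64380 + 5.3530×10⁵)/2 = 2.9984×10⁵ km = 2.998×10⁸ m.
By Kepler's third law T = 2π√(a³/μ) = 2π × 2.666×10⁴ = 1.675×10⁵ s.
= 46.53 hours.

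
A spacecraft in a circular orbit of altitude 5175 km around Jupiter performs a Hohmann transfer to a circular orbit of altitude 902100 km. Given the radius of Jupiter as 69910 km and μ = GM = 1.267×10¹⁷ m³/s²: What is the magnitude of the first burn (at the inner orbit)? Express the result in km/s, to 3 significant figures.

r₁ = 69910 + 5175 = 75085 km = 7.5085×10⁷ m.
r₂ = 69910 + 902100 = 972010 km = 9.7201×10⁸ m.
Transfer ellipse a_t = (r₁ + r₂)/2 = 5.235×10⁸ m.
At r₁: circular v_c1 = √(μ/r₁) = 41080 m/s; transfer-perijove v_p = √[μ(2/r₁ − 1/a_t)] = 55970 m/s.
Δv₁ = v_p − v_c1 = 14890 m/s.
= 14.89 km/s.

Δv ≈ 14.9 km/s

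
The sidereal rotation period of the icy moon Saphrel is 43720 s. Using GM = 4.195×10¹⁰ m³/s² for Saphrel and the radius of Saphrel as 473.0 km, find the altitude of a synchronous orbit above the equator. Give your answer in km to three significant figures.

A synchronous orbit has period T, so by Kepler's third law a = (μT²/4π²)^(1/3).
μT²/4π² = 4.195×10¹⁰ × (4.372×10⁴)² / 39.48 = 2.031×10¹⁸ m³.
a = 1.266×10⁶ m = 1266.4 km.
Altitude h = a − R = 1266.4 − 473.0 = 793.42 km.

h_sync ≈ 793 km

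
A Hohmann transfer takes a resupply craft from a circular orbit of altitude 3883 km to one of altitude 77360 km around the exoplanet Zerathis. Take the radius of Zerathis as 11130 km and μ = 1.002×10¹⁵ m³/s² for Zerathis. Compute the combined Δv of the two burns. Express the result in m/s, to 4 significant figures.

Δv_total ≈ 4066 m/s

r₁ = 11130 + 3883 = 15013 km = 1.5013×10⁷ m.
r₂ = 11130 + 77360 = 88490 km = 8.8490×10⁷ m.
Transfer ellipse a_t = (r₁ + r₂)/2 = 5.175×10⁷ m.
At r₁: circular v_c1 = √(μ/r₁) = 8170 m/s; transfer-periapsis v_p = √[μ(2/r₁ − 1/a_t)] = 10680 m/s.
Δv₁ = v_p − v_c1 = 2513 m/s.
At r₂: circular v_c2 = √(μ/r₂) = 3365 m/s; transfer-apoapsis v_a = √[μ(2/r₂ − 1/a_t)] = 1812 m/s.
Δv₂ = v_c2 − v_a = 1553 m/s.
Total Δv = Δv₁ + Δv₂ = 4066 m/s.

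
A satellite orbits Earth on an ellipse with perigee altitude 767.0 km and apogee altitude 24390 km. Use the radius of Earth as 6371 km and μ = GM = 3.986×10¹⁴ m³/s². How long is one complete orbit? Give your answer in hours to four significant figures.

r_p = 6371 + 767.0 = 7138.0 km = 7.1380×10⁶ m.
r_a = 6371 + 24390 = 30761 km = 3.0761×10⁷ m.
Semi-major axis a = (r_p + r_a)/2 = (7138.0 + 30761)/2 = 18950 km = 1.895×10⁷ m.
By Kepler's third law T = 2π√(a³/μ) = 2π × 4.132×10³ = 2.596×10⁴ s.
= 7.211 hours.

T ≈ 7.211 hours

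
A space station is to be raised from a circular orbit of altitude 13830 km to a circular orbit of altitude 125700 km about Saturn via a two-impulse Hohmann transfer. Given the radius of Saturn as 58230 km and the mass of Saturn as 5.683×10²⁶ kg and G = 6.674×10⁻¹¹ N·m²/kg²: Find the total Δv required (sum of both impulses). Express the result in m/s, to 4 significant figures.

Δv_total ≈ 8145 m/s

μ = GM = 6.674×10⁻¹¹ × 5.683×10²⁶ = 3.793×10¹⁶ m³/s².
r₁ = 58230 + 13830 = 72060 km = 7.2060×10⁷ m.
r₂ = 58230 + 125700 = 183930 km = 1.8393×10⁸ m.
Transfer ellipse a_t = (r₁ + r₂)/2 = 1.280×10⁸ m.
At r₁: circular v_c1 = √(μ/r₁) = 22940 m/s; transfer-perikrone v_p = √[μ(2/r₁ − 1/a_t)] = 27500 m/s.
Δv₁ = v_p − v_c1 = 4560 m/s.
At r₂: circular v_c2 = √(μ/r₂) = 14360 m/s; transfer-apokrone v_a = √[μ(2/r₂ − 1/a_t)] = 10770 m/s.
Δv₂ = v_c2 − v_a = 3585 m/s.
Total Δv = Δv₁ + Δv₂ = 8145 m/s.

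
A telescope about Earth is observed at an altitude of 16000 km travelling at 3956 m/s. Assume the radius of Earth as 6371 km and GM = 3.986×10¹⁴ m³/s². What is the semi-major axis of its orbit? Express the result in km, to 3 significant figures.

a ≈ 19900 km

r = 6371 + 16000 = 22371 km = 2.237×10⁷ m.
Specific orbital energy ε = v²/2 − μ/r = (3956)²/2 − 3.986×10¹⁴/2.237×10⁷ = -9.993×10⁶ J/kg.
Since ε = −μ/(2a), a = −μ/(2ε) = 1.994×10⁷ m = 19944 km.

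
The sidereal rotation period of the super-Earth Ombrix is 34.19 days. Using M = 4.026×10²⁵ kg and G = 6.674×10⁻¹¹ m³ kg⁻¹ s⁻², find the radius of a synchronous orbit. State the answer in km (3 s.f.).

μ = GM = 6.674×10⁻¹¹ × 4.026×10²⁵ = 2.687×10¹⁵ m³/s².
T = 34.19 days = 2.954×10⁶ s.
A synchronous orbit has period T, so by Kepler's third law a = (μT²/4π²)^(1/3).
μT²/4π² = 2.687×10¹⁵ × (2.954×10⁶)² / 39.48 = 5.939×10²⁶ m³.
a = 8.406×10⁸ m = 8.4057×10⁵ km.

r_sync ≈ 8.41×10⁵ km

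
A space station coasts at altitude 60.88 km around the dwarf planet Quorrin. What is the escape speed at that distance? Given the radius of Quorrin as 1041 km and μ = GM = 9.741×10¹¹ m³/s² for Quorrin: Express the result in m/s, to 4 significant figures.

v_esc ≈ 1330 m/s

r = 1041 + 60.88 = 1101.9 km = 1.1019×10⁶ m.
Escape speed v_esc = √(2μ/r) = √(2 × 9.741×10¹¹ / 1.102×10⁶) = √(1.768×10⁶) = 1330 m/s.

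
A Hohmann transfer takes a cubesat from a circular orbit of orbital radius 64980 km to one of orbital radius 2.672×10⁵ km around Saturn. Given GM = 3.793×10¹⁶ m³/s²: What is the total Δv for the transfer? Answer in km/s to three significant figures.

Δv_total ≈ 10.9 km/s

r₁ = 64980 km = 6.498×10⁷ m.
r₂ = 2.672×10⁵ km = 2.672×10⁸ m.
Transfer ellipse a_t = (r₁ + r₂)/2 = 1.661×10⁸ m.
At r₁: circular v_c1 = √(μ/r₁) = 24160 m/s; transfer-perikrone v_p = √[μ(2/r₁ − 1/a_t)] = 30640 m/s.
Δv₁ = v_p − v_c1 = 6484 m/s.
At r₂: circular v_c2 = √(μ/r₂) = 11910 m/s; transfer-apokrone v_a = √[μ(2/r₂ − 1/a_t)] = 7452 m/s.
Δv₂ = v_c2 − v_a = 4462 m/s.
Total Δv = Δv₁ + Δv₂ = 10950 m/s = 10.95 km/s.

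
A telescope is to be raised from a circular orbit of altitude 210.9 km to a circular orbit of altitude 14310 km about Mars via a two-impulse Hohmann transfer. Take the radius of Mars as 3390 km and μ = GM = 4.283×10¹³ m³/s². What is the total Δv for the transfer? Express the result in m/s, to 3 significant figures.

Δv_total ≈ 1650 m/s

r₁ = 3390 + 210.9 = 3600.9 km = 3.6009×10⁶ m.
r₂ = 3390 + 14310 = 17700 km = 1.7700×10⁷ m.
Transfer ellipse a_t = (r₁ + r₂)/2 = 1.065×10⁷ m.
At r₁: circular v_c1 = √(μ/r₁) = 3449 m/s; transfer-periapsis v_p = √[μ(2/r₁ − 1/a_t)] = 4446 m/s.
Δv₁ = v_p − v_c1 = 997.2 m/s.
At r₂: circular v_c2 = √(μ/r₂) = 1556 m/s; transfer-apoapsis v_a = √[μ(2/r₂ − 1/a_t)] = 904.5 m/s.
Δv₂ = v_c2 − v_a = 651.1 m/s.
Total Δv = Δv₁ + Δv₂ = 1648 m/s.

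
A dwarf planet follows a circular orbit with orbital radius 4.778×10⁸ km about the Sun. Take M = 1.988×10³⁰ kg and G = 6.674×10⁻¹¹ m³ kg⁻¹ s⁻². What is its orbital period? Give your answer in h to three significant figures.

μ = GM = 6.674×10⁻¹¹ × 1.988×10³⁰ = 1.327×10²⁰ m³/s².
r = 4.778×10⁸ km = 4.778×10¹¹ m.
Kepler's third law: T = 2π√(r³/μ) = 2π√((4.778×10¹¹)³ / 1.327×10²⁰).
r³/μ = 8.221×10¹⁴ s², so T = 2π × 2.867×10⁷ = 1.802×10⁸ s.
Converting: 1.802×10⁸ s ÷ 3600 = 50040 h.

T ≈ 50000 h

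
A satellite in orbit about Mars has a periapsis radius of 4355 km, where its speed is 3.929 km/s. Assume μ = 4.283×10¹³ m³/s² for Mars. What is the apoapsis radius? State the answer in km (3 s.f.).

apoapsis radius ≈ 15900 km

r_p = 4.355×10⁶ m.
Specific energy ε = v²/2 − μ/r = -2.116×10⁶ J/kg, so a = −μ/(2ε) = 1.012×10⁷ m.
The apsides satisfy r_p + r_a = 2a, so the apoapsis radius is 2a − r_p = 1.588×10⁷ m = 15885 km.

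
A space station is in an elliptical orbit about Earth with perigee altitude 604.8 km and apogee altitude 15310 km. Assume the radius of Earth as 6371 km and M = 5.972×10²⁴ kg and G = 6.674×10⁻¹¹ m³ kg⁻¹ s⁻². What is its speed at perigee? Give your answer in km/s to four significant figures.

v ≈ 9.298 km/s

μ = GM = 6.674×10⁻¹¹ × 5.972×10²⁴ = 3.986×10¹⁴ m³/s².
r_p = 6371 + 604.8 = 6975.8 km = 6.9758×10⁶ m.
r_a = 6371 + 15310 = 21681 km = 2.1681×10⁷ m.
Semi-major axis a = (r_p + r_a)/2 = 14328 km = 1.433×10⁷ m.
Vis-viva: v² = μ(2/r − 1/a) = 3.986×10¹⁴ × (2.867×10⁻⁷ − 6.979×10⁻⁸) = 8.646×10⁷ m²/s².
v = 9298 m/s = 9.298 km/s.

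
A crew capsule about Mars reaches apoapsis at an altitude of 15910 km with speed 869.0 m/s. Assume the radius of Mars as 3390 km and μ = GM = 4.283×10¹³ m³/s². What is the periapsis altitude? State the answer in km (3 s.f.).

periapsis altitude ≈ 567 km

r_a = 3390 + 15910 = 19300 km = 1.930×10⁷ m.
Specific energy ε = v²/2 − μ/r = -1.842×10⁶ J/kg, so a = −μ/(2ε) = 1.163×10⁷ m.
The apsides satisfy r_p + r_a = 2a, so the periapsis radius is 2a − r_a = 3.957×10⁶ m = 3957.1 km.
Periapsis altitude = 3957.1 − 3390 = 567.07 km.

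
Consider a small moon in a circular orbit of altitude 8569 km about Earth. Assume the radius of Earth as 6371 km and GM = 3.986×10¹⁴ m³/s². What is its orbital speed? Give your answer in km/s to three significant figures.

r = 6371 + 8569 = 14940 km = 1.4940×10⁷ m.
For a circular orbit v = √(μ/r) = √(3.986×10¹⁴ / 1.494×10⁷) = √(2.668×10⁷) = 5165 m/s.
That is 5.165 km/s.

v ≈ 5.17 km/s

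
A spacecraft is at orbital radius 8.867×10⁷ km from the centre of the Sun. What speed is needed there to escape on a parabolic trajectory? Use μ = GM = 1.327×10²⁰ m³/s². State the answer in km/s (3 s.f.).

v_esc ≈ 54.7 km/s

r = 8.867×10⁷ km = 8.867×10¹⁰ m.
Escape speed v_esc = √(2μ/r) = √(2 × 1.327×10²⁰ / 8.867×10¹⁰) = √(2.993×10⁹) = 54710 m/s.
= 54.71 km/s.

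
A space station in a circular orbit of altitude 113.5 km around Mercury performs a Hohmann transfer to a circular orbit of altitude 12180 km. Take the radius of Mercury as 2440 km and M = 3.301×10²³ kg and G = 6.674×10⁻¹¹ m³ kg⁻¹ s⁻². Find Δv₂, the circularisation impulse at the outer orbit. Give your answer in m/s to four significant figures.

Δv ≈ 558.1 m/s

μ = GM = 6.674×10⁻¹¹ × 3.301×10²³ = 2.203×10¹³ m³/s².
r₁ = 2440 + 113.5 = 2553.5 km = 2.5535×10⁶ m.
r₂ = 2440 + 12180 = 14620 km = 1.4620×10⁷ m.
Transfer ellipse a_t = (r₁ + r₂)/2 = 8.587×10⁶ m.
At r₁: circular v_c1 = √(μ/r₁) = 2937 m/s; transfer-periherm v_p = √[μ(2/r₁ − 1/a_t)] = 3833 m/s.
At r₂: circular v_c2 = √(μ/r₂) = 1228 m/s; transfer-apoherm v_a = √[μ(2/r₂ − 1/a_t)] = 669.4 m/s.
Δv₂ = v_c2 − v_a = 558.1 m/s.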